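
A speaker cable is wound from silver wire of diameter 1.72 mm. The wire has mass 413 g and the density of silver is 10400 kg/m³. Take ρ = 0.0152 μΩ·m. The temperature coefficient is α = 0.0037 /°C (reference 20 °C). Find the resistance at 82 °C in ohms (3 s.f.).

ρ = 0.0152 μΩ·m = 1.52×10^-8 Ω·m
A = π(d/2)² = π(8.6000e-04 m)² = 2.3235e-06 m²
L = m/(density·A) = 0.413/(10400×2.3235e-06) = 17.09 m
R = ρL/A = (1.52×10^-8)(17.09)/(2.3235e-06) = 0.1118 Ω
R(82 °C) = 0.1118 × (1 + 0.0037×62) = 0.137 Ω

0.137 Ω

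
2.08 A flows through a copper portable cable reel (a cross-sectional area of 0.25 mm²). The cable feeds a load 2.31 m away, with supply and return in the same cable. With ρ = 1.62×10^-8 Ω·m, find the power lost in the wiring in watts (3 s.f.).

1.30 W

A = 0.25 mm² = 2.500e-07 m²
Total conductor length (both ways) L = 2 × 2.31 = 4.62 m
R = ρL/A = (1.62×10^-8)(4.62)/(2.500e-07) = 0.2994 Ω
P = I²R = (2.08)² × 0.2994 = 1.30 W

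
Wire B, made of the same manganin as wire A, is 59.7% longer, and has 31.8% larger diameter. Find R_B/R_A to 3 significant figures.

0.919

R ∝ L/d², so R_B/R_A = (1 + 59.7/100) × (1 + 31.8/100)⁻²
= 1.597 × 0.5757 = 0.919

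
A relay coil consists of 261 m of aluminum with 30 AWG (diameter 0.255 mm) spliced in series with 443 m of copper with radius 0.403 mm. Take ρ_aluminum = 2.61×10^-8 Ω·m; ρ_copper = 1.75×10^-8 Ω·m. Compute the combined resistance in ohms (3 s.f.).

149 Ω

Segment 1: A = π(0.255/2 mm)² = π(1.2750e-04 m)² = 5.107e-08 m²
R₁ = ρL/A = (2.61×10^-8)(261)/(5.107e-08) = 133.4 Ω
Segment 2: A = πr² = π(4.0300e-04 m)² = 5.102e-07 m²
R₂ = (1.75×10^-8)(443)/(5.102e-07) = 15.19 Ω
R = R₁ + R₂ = 149 Ω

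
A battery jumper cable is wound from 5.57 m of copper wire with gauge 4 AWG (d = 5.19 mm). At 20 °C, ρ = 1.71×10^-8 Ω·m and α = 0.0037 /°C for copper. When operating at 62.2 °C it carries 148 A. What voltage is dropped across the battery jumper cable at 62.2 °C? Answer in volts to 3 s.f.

0.770 V

A = π(5.19/2 mm)² = π(2.5950e-03 m)² = 2.116e-05 m²
R₍20₎ = ρL/A = (1.71×10^-8)(5.57)/(2.116e-05) = 0.004502 Ω
R₍62.2₎ = R₍20₎(1 + αΔT) = 0.004502 × (1 + 0.0037×42.2) = 0.005205 Ω
V = IR = 148 × 0.005205 = 0.770 V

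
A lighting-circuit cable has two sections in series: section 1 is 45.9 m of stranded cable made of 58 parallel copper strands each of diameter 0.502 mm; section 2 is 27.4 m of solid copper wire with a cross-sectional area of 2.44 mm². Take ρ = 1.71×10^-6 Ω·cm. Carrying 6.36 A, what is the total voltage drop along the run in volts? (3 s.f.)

1.66 V

ρ = 1.71×10^-6 Ω·cm = 1.71×10^-8 Ω·m
Section 1: A_strand = π(2.5100e-04)² = 1.979e-07 m²; R₁ = ρL/(N·A_s) = (1.71×10^-8)(45.9)/(58×1.979e-07) = 0.06837 Ω
Section 2: A = 2.44 mm² = 2.440e-06 m²
R₂ = (1.71×10^-8)(27.4)/(2.440e-06) = 0.192 Ω
R = R₁ + R₂ = 0.2604 Ω
V = IR = 6.36 × 0.2604 = 1.66 V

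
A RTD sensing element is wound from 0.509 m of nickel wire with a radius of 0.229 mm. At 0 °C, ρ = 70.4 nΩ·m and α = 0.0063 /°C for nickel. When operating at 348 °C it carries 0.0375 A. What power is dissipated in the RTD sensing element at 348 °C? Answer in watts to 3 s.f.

ρ = 70.4 nΩ·m = 7.04×10^-8 Ω·m
A = πr² = π(2.2900e-04 m)² = 1.647e-07 m²
R₍0₎ = ρL/A = (7.04×10^-8)(0.509)/(1.647e-07) = 0.2175 Ω
R₍348₎ = R₍0₎(1 + αΔT) = 0.2175 × (1 + 0.0063×348) = 0.6944 Ω
P = I²R = (0.0375)² × 0.6944 = 9.76×10^-4 W

9.76×10^-4 W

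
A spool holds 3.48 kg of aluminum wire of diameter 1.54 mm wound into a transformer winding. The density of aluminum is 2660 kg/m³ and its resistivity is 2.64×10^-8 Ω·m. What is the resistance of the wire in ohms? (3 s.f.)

A = π(d/2)² = π(7.7000e-04 m)² = 1.8627e-06 m²
L = m/(density·A) = 3.48/(2660×1.8627e-06) = 702.4 m
R = ρL/A = (2.64×10^-8)(702.4)/(1.8627e-06) = 9.95 Ω

9.95 Ω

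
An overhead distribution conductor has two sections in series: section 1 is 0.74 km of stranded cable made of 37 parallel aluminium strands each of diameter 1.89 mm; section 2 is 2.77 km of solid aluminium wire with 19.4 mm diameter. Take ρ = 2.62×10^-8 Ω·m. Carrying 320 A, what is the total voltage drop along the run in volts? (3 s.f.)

Section 1: A_strand = π(9.4500e-04)² = 2.806e-06 m²; R₁ = ρL/(N·A_s) = (2.62×10^-8)(740)/(37×2.806e-06) = 0.1868 Ω
Section 2: A = π(d/2)² = π(9.7000e-03 m)² = 2.956e-04 m²
R₂ = (2.62×10^-8)(2770)/(2.956e-04) = 0.2455 Ω
R = R₁ + R₂ = 0.4323 Ω
V = IR = 320 × 0.4323 = 138 V

138 V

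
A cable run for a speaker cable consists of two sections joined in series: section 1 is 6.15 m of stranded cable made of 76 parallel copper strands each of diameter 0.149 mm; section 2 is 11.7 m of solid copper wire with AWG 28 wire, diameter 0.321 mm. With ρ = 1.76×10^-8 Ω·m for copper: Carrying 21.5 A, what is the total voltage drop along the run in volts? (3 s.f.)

Section 1: A_strand = π(7.4500e-05)² = 1.744e-08 m²; R₁ = ρL/(N·A_s) = (1.76×10^-8)(6.15)/(76×1.744e-08) = 0.08168 Ω
Section 2: A = π(0.321/2 mm)² = π(1.6050e-04 m)² = 8.093e-08 m²
R₂ = (1.76×10^-8)(11.7)/(8.093e-08) = 2.544 Ω
R = R₁ + R₂ = 2.626 Ω
V = IR = 21.5 × 2.626 = 56.5 V

56.5 V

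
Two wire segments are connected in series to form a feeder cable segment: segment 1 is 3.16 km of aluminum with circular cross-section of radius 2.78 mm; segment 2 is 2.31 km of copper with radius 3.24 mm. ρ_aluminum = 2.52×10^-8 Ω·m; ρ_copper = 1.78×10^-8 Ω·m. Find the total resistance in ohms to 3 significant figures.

4.53 Ω

Segment 1: A = πr² = π(2.7800e-03 m)² = 2.428e-05 m²
R₁ = ρL/A = (2.52×10^-8)(3160)/(2.428e-05) = 3.28 Ω
Segment 2: A = πr² = π(3.2400e-03 m)² = 3.298e-05 m²
R₂ = (1.78×10^-8)(2310)/(3.298e-05) = 1.247 Ω
R = R₁ + R₂ = 4.53 Ω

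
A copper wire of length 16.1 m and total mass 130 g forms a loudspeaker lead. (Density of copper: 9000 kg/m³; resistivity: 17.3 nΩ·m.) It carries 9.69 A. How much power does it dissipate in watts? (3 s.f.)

29.2 W

ρ = 17.3 nΩ·m = 1.73×10^-8 Ω·m
A = m/(density·L) = 0.13/(9000×16.1) = 8.9717e-07 m²
R = ρL/A = (1.73×10^-8)(16.1)/(8.9717e-07) = 0.3105 Ω
P = I²R = (9.69)² × 0.3105 = 29.2 W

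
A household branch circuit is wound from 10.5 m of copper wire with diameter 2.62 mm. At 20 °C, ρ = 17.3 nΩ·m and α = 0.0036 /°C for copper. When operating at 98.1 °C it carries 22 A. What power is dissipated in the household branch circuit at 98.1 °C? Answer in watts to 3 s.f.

ρ = 17.3 nΩ·m = 1.73×10^-8 Ω·m
A = π(d/2)² = π(1.3100e-03 m)² = 5.391e-06 m²
R₍20₎ = ρL/A = (1.73×10^-8)(10.5)/(5.391e-06) = 0.03369 Ω
R₍98.1₎ = R₍20₎(1 + αΔT) = 0.03369 × (1 + 0.0036×78.1) = 0.04317 Ω
P = I²R = (22)² × 0.04317 = 20.9 W

20.9 W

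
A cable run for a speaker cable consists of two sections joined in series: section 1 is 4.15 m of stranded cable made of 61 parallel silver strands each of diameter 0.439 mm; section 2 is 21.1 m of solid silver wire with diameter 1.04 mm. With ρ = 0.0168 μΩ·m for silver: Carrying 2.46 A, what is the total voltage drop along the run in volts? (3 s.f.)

ρ = 0.0168 μΩ·m = 1.68×10^-8 Ω·m
Section 1: A_strand = π(2.1950e-04)² = 1.514e-07 m²; R₁ = ρL/(N·A_s) = (1.68×10^-8)(4.15)/(61×1.514e-07) = 0.007551 Ω
Section 2: A = π(d/2)² = π(5.2000e-04 m)² = 8.495e-07 m²
R₂ = (1.68×10^-8)(21.1)/(8.495e-07) = 0.4173 Ω
R = R₁ + R₂ = 0.4248 Ω
V = IR = 2.46 × 0.4248 = 1.05 V

1.05 V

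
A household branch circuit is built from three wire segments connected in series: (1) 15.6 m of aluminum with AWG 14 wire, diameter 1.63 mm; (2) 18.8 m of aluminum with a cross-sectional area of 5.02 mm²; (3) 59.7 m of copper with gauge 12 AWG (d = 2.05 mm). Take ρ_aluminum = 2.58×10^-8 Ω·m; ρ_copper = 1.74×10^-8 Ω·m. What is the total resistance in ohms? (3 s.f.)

Seg 1: A = π(1.63/2 mm)² = π(8.1500e-04 m)² = 2.087e-06 m²
R_1 = (2.58×10^-8)(15.6)/(2.087e-06) = 0.1929 Ω
Seg 2: A = 5.02 mm² = 5.020e-06 m²
R_2 = (2.58×10^-8)(18.8)/(5.020e-06) = 0.09662 Ω
Seg 3: A = π(2.05/2 mm)² = π(1.0250e-03 m)² = 3.301e-06 m²
R_3 = (1.74×10^-8)(59.7)/(3.301e-06) = 0.3147 Ω
R_total = R_1 + R_2 + R_3 = 0.604 Ω

0.604 Ω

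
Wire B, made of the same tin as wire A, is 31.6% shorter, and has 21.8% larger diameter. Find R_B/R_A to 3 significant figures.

R ∝ L/d², so R_B/R_A = (1 − 31.6/100) × (1 + 21.8/100)⁻²
= 0.684 × 0.6741 = 0.461

0.461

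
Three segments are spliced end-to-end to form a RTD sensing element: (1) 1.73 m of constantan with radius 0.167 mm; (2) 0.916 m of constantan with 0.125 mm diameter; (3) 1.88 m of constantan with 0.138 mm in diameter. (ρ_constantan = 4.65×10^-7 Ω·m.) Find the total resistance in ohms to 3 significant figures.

Seg 1: A = πr² = π(1.6700e-04 m)² = 8.762e-08 m²
R_1 = (4.65×10^-7)(1.73)/(8.762e-08) = 9.182 Ω
Seg 2: A = π(d/2)² = π(6.2500e-05 m)² = 1.227e-08 m²
R_2 = (4.65×10^-7)(0.916)/(1.227e-08) = 34.71 Ω
Seg 3: A = π(d/2)² = π(6.9000e-05 m)² = 1.496e-08 m²
R_3 = (4.65×10^-7)(1.88)/(1.496e-08) = 58.45 Ω
R_total = R_1 + R_2 + R_3 = 102 Ω

102 Ω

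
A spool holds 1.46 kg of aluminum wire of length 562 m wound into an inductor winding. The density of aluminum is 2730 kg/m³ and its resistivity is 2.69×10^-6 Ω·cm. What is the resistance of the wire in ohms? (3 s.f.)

15.9 Ω

ρ = 2.69×10^-6 Ω·cm = 2.69×10^-8 Ω·m
A = m/(density·L) = 1.46/(2730×562) = 9.5160e-07 m²
R = ρL/A = (2.69×10^-8)(562)/(9.5160e-07) = 15.9 Ω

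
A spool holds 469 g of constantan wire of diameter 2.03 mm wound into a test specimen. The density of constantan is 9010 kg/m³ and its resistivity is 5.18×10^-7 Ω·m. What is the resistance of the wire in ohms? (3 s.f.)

A = π(d/2)² = π(1.0150e-03 m)² = 3.2365e-06 m²
L = m/(density·A) = 0.469/(9010×3.2365e-06) = 16.08 m
R = ρL/A = (5.18×10^-7)(16.08)/(3.2365e-06) = 2.57 Ω

2.57 Ω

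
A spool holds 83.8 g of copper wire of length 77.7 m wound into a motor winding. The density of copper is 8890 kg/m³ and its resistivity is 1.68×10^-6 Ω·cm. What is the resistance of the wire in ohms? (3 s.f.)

ρ = 1.68×10^-6 Ω·cm = 1.68×10^-8 Ω·m
A = m/(density·L) = 0.0838/(8890×77.7) = 1.2132e-07 m²
R = ρL/A = (1.68×10^-8)(77.7)/(1.2132e-07) = 10.8 Ω

10.8 Ω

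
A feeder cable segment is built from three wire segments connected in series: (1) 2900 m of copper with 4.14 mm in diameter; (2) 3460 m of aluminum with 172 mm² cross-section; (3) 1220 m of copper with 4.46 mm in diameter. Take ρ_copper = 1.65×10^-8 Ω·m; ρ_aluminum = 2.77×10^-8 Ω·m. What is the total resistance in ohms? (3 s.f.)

Seg 1: A = π(d/2)² = π(2.0700e-03 m)² = 1.346e-05 m²
R_1 = (1.65×10^-8)(2900)/(1.346e-05) = 3.555 Ω
Seg 2: A = 172 mm² = 1.720e-04 m²
R_2 = (2.77×10^-8)(3460)/(1.720e-04) = 0.5572 Ω
Seg 3: A = π(d/2)² = π(2.2300e-03 m)² = 1.562e-05 m²
R_3 = (1.65×10^-8)(1220)/(1.562e-05) = 1.288 Ω
R_total = R_1 + R_2 + R_3 = 5.40 Ω

5.40 Ω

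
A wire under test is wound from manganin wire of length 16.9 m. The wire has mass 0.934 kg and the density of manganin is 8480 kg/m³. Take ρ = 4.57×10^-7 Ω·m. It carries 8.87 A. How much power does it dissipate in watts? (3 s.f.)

A = m/(density·L) = 0.934/(8480×16.9) = 6.5172e-06 m²
R = ρL/A = (4.57×10^-7)(16.9)/(6.5172e-06) = 1.185 Ω
P = I²R = (8.87)² × 1.185 = 93.2 W

93.2 W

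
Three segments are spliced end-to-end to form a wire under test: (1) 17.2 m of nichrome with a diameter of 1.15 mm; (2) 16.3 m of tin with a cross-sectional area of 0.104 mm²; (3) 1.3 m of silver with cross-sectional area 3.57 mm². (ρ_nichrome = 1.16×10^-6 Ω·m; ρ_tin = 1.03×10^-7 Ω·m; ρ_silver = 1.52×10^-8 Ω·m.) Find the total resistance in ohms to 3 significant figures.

Seg 1: A = π(d/2)² = π(5.7500e-04 m)² = 1.039e-06 m²
R_1 = (1.16×10^-6)(17.2)/(1.039e-06) = 19.21 Ω
Seg 2: A = 0.104 mm² = 1.040e-07 m²
R_2 = (1.03×10^-7)(16.3)/(1.040e-07) = 16.14 Ω
Seg 3: A = 3.57 mm² = 3.570e-06 m²
R_3 = (1.52×10^-8)(1.3)/(3.570e-06) = 0.005535 Ω
R_total = R_1 + R_2 + R_3 = 35.4 Ω

35.4 Ω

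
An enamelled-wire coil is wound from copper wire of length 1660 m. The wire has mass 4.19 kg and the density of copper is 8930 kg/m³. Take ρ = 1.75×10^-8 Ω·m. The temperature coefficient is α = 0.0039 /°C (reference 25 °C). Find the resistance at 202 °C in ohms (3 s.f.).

174 Ω

A = m/(density·L) = 4.19/(8930×1660) = 2.8265e-07 m²
R = ρL/A = (1.75×10^-8)(1660)/(2.8265e-07) = 102.8 Ω
R(202 °C) = 102.8 × (1 + 0.0039×177) = 174 Ω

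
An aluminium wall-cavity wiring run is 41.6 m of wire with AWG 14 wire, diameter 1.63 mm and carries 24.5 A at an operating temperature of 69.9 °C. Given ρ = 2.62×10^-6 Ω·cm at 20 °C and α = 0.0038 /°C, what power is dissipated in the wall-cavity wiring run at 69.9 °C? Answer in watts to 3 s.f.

ρ = 2.62×10^-6 Ω·cm = 2.62×10^-8 Ω·m
A = π(1.63/2 mm)² = π(8.1500e-04 m)² = 2.087e-06 m²
R₍20₎ = ρL/A = (2.62×10^-8)(41.6)/(2.087e-06) = 0.5223 Ω
R₍69.9₎ = R₍20₎(1 + αΔT) = 0.5223 × (1 + 0.0038×49.9) = 0.6214 Ω
P = I²R = (24.5)² × 0.6214 = 373 W

373 W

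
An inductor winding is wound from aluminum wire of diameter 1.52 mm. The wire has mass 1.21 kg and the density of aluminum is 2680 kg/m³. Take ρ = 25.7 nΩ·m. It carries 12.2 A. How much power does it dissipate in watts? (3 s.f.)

525 W

ρ = 25.7 nΩ·m = 2.57×10^-8 Ω·m
A = π(d/2)² = π(7.6000e-04 m)² = 1.8146e-06 m²
L = m/(density·A) = 1.21/(2680×1.8146e-06) = 248.8 m
R = ρL/A = (2.57×10^-8)(248.8)/(1.8146e-06) = 3.524 Ω
P = I²R = (12.2)² × 3.524 = 525 W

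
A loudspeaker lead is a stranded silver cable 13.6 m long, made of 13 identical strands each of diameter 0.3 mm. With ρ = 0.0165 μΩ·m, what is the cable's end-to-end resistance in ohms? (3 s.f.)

ρ = 0.0165 μΩ·m = 1.65×10^-8 Ω·m
A_strand = π(1.5000e-04 m)² = 7.069e-08 m²
R_strand = ρL/A = (1.65×10^-8)(13.6)/(7.069e-08) = 3.175 Ω
R_total = R_strand/N = 3.175/13 = 0.244 Ω

0.244 Ω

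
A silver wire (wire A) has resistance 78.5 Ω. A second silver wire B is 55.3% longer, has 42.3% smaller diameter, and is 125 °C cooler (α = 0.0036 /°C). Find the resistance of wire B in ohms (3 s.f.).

R ∝ ρL/d² with ρ ∝ (1+αΔT), so R_B/R_A = (1 + 55.3/100) × (1 − 42.3/100)⁻² × (1 − 0.0036×125)
= 1.553 × 3.004 × 0.55 = 2.566
R_B = 2.566 × 78.5 = 201 Ω

201 Ω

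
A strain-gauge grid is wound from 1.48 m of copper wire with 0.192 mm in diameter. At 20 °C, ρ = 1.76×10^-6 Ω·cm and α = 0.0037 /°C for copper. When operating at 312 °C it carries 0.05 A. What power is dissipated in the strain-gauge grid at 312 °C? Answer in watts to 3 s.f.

ρ = 1.76×10^-6 Ω·cm = 1.76×10^-8 Ω·m
A = π(d/2)² = π(9.6000e-05 m)² = 2.895e-08 m²
R₍20₎ = ρL/A = (1.76×10^-8)(1.48)/(2.895e-08) = 0.8997 Ω
R₍312₎ = R₍20₎(1 + αΔT) = 0.8997 × (1 + 0.0037×292) = 1.872 Ω
P = I²R = (0.05)² × 1.872 = 0.00468 W

0.00468 W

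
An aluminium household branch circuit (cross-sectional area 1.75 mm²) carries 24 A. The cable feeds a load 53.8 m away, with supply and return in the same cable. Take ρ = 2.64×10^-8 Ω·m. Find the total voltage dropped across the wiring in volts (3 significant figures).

A = 1.75 mm² = 1.750e-06 m²
Total conductor length (both ways) L = 2 × 53.8 = 107.6 m
R = ρL/A = (2.64×10^-8)(107.6)/(1.750e-06) = 1.623 Ω
V = IR = 24 × 1.623 = 39.0 V

39.0 V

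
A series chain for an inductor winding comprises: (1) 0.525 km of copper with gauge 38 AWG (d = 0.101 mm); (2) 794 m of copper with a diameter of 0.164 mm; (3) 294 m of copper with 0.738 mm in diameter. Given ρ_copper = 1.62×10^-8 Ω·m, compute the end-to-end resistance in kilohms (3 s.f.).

Seg 1: A = π(0.101/2 mm)² = π(5.0500e-05 m)² = 8.012e-09 m²
R_1 = (1.62×10^-8)(525)/(8.012e-09) = 1062 Ω
Seg 2: A = π(d/2)² = π(8.2000e-05 m)² = 2.112e-08 m²
R_2 = (1.62×10^-8)(794)/(2.112e-08) = 608.9 Ω
Seg 3: A = π(d/2)² = π(3.6900e-04 m)² = 4.278e-07 m²
R_3 = (1.62×10^-8)(294)/(4.278e-07) = 11.13 Ω
R_total = R_1 + R_2 + R_3 = 1.68 kΩ

1.68 kΩ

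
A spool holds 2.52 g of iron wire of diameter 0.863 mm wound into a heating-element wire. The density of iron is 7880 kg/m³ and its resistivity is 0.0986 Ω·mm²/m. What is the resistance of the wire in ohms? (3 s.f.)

0.0922 Ω

ρ = 0.0986 Ω·mm²/m = 9.86×10^-8 Ω·m
A = π(d/2)² = π(4.3150e-04 m)² = 5.8494e-07 m²
L = m/(density·A) = 0.00252/(7880×5.8494e-07) = 0.5467 m
R = ρL/A = (9.86×10^-8)(0.5467)/(5.8494e-07) = 0.0922 Ω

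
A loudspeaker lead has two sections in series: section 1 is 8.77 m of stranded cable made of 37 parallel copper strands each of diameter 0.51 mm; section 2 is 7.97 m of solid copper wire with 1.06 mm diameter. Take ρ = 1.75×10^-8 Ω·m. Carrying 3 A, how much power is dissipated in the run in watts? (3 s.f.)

Section 1: A_strand = π(2.5500e-04)² = 2.043e-07 m²; R₁ = ρL/(N·A_s) = (1.75×10^-8)(8.77)/(37×2.043e-07) = 0.02031 Ω
Section 2: A = π(d/2)² = π(5.3000e-04 m)² = 8.825e-07 m²
R₂ = (1.75×10^-8)(7.97)/(8.825e-07) = 0.1581 Ω
R = R₁ + R₂ = 0.1784 Ω
P = I²R = (3)² × 0.1784 = 1.61 W

1.61 W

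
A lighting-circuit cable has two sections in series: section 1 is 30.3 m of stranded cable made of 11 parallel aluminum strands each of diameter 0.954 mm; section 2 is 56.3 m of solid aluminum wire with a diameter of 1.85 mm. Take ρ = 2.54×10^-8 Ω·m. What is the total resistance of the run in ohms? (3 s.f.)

0.630 Ω

Section 1: A_strand = π(4.7700e-04)² = 7.148e-07 m²; R₁ = ρL/(N·A_s) = (2.54×10^-8)(30.3)/(11×7.148e-07) = 0.09788 Ω
Section 2: A = π(d/2)² = π(9.2500e-04 m)² = 2.688e-06 m²
R₂ = (2.54×10^-8)(56.3)/(2.688e-06) = 0.532 Ω
R = R₁ + R₂ = 0.630 Ω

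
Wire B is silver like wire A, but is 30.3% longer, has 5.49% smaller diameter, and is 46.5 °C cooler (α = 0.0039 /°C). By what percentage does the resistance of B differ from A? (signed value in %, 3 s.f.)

19.4%

R ∝ ρL/d² with ρ ∝ (1+αΔT), so R_B/R_A = (1 + 30.3/100) × (1 − 5.49/100)⁻² × (1 − 0.0039×46.5)
= 1.303 × 1.12 × 0.8186 = 1.194
(R_B − R_A)/R_A = 1.194 − 1 = 19.4%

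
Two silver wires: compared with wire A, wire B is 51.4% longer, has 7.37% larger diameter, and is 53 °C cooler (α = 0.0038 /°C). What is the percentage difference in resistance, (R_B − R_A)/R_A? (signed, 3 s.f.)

R ∝ ρL/d² with ρ ∝ (1+αΔT), so R_B/R_A = (1 + 51.4/100) × (1 + 7.37/100)⁻² × (1 − 0.0038×53)
= 1.514 × 0.8674 × 0.7986 = 1.049
(R_B − R_A)/R_A = 1.049 − 1 = 4.88%

4.88%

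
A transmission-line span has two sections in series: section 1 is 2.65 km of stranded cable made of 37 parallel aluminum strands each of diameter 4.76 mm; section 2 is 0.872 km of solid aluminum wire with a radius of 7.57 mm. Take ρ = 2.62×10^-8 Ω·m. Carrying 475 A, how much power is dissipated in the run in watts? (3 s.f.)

Section 1: A_strand = π(2.3800e-03)² = 1.780e-05 m²; R₁ = ρL/(N·A_s) = (2.62×10^-8)(2650)/(37×1.780e-05) = 0.1054 Ω
Section 2: A = πr² = π(7.5700e-03 m)² = 1.800e-04 m²
R₂ = (2.62×10^-8)(872)/(1.800e-04) = 0.1269 Ω
R = R₁ + R₂ = 0.2324 Ω
P = I²R = (475)² × 0.2324 = 52400 W

52400 W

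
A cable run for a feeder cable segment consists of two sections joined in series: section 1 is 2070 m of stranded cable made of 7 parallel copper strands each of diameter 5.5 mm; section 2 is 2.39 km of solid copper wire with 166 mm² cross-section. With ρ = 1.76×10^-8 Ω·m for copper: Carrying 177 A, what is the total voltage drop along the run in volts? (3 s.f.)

Section 1: A_strand = π(2.7500e-03)² = 2.376e-05 m²; R₁ = ρL/(N·A_s) = (1.76×10^-8)(2070)/(7×2.376e-05) = 0.2191 Ω
Section 2: A = 166 mm² = 1.660e-04 m²
R₂ = (1.76×10^-8)(2390)/(1.660e-04) = 0.2534 Ω
R = R₁ + R₂ = 0.4725 Ω
V = IR = 177 × 0.4725 = 83.6 V

83.6 V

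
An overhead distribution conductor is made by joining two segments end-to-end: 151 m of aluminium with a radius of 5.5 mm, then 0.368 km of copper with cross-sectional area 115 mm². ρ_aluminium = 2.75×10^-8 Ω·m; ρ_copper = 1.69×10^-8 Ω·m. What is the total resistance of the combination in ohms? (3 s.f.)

0.0978 Ω

Segment 1: A = πr² = π(5.5000e-03 m)² = 9.503e-05 m²
R₁ = ρL/A = (2.75×10^-8)(151)/(9.503e-05) = 0.0437 Ω
Segment 2: A = 115 mm² = 1.150e-04 m²
R₂ = (1.69×10^-8)(368)/(1.150e-04) = 0.05408 Ω
R = R₁ + R₂ = 0.0978 Ω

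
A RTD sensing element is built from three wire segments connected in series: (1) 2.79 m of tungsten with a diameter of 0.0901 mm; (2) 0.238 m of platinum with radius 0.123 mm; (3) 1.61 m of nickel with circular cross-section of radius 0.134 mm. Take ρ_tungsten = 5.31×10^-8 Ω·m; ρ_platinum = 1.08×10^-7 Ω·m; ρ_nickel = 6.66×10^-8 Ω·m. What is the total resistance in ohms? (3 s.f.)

Seg 1: A = π(d/2)² = π(4.5050e-05 m)² = 6.376e-09 m²
R_1 = (5.31×10^-8)(2.79)/(6.376e-09) = 23.24 Ω
Seg 2: A = πr² = π(1.2300e-04 m)² = 4.753e-08 m²
R_2 = (1.08×10^-7)(0.238)/(4.753e-08) = 0.5408 Ω
Seg 3: A = πr² = π(1.3400e-04 m)² = 5.641e-08 m²
R_3 = (6.66×10^-8)(1.61)/(5.641e-08) = 1.901 Ω
R_total = R_1 + R_2 + R_3 = 25.7 Ω

25.7 Ω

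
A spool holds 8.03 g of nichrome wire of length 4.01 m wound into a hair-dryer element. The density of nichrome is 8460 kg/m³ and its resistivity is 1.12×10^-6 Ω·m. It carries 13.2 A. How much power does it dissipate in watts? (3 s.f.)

A = m/(density·L) = 0.00803/(8460×4.01) = 2.3670e-07 m²
R = ρL/A = (1.12×10^-6)(4.01)/(2.3670e-07) = 18.97 Ω
P = I²R = (13.2)² × 18.97 = 3310 W

3310 W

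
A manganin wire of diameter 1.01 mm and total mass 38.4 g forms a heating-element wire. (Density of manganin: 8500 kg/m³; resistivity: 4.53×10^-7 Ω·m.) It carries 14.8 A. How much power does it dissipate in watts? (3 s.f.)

A = π(d/2)² = π(5.0500e-04 m)² = 8.0118e-07 m²
L = m/(density·A) = 0.0384/(8500×8.0118e-07) = 5.639 m
R = ρL/A = (4.53×10^-7)(5.639)/(8.0118e-07) = 3.188 Ω
P = I²R = (14.8)² × 3.188 = 698 W

698 W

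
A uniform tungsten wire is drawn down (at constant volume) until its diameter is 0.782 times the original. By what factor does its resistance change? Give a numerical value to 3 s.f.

Volume constant ⇒ L' = L/r² with r = 0.782. R' = ρL'/A' = ρ(L/r²)/(πr²d₀²/4) = R/r⁴.
Factor = 2.67

2.67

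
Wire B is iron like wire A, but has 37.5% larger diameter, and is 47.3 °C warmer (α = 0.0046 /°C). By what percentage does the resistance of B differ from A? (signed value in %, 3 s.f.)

R ∝ ρL/d² with ρ ∝ (1+αΔT), so R_B/R_A = (1 + 37.5/100)⁻² × (1 + 0.0046×47.3)
= 0.5289 × 1.218 = 0.644
(R_B − R_A)/R_A = 0.644 − 1 = -35.6%

-35.6%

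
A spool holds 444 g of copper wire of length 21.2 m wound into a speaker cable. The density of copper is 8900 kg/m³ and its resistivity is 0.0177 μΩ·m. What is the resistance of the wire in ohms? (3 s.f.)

0.159 Ω

ρ = 0.0177 μΩ·m = 1.77×10^-8 Ω·m
A = m/(density·L) = 0.444/(8900×21.2) = 2.3532e-06 m²
R = ρL/A = (1.77×10^-8)(21.2)/(2.3532e-06) = 0.159 Ω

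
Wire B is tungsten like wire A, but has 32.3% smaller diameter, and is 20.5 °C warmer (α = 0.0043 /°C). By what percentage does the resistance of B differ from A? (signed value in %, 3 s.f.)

R ∝ ρL/d² with ρ ∝ (1+αΔT), so R_B/R_A = (1 − 32.3/100)⁻² × (1 + 0.0043×20.5)
= 2.182 × 1.088 = 2.374
(R_B − R_A)/R_A = 2.374 − 1 = 137%

137%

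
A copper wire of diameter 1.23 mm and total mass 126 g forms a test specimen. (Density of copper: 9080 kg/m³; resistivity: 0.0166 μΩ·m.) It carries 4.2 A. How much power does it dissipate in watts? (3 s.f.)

ρ = 0.0166 μΩ·m = 1.66×10^-8 Ω·m
A = π(d/2)² = π(6.1500e-04 m)² = 1.1882e-06 m²
L = m/(density·A) = 0.126/(9080×1.1882e-06) = 11.68 m
R = ρL/A = (1.66×10^-8)(11.68)/(1.1882e-06) = 0.1632 Ω
P = I²R = (4.2)² × 0.1632 = 2.88 W

2.88 W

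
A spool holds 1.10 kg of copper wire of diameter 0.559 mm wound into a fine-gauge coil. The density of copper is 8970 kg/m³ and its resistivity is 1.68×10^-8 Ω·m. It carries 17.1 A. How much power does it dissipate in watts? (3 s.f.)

A = π(d/2)² = π(2.7950e-04 m)² = 2.4542e-07 m²
L = m/(density·A) = 1.1/(8970×2.4542e-07) = 499.7 m
R = ρL/A = (1.68×10^-8)(499.7)/(2.4542e-07) = 34.2 Ω
P = I²R = (17.1)² × 34.2 = 10000 W

10000 W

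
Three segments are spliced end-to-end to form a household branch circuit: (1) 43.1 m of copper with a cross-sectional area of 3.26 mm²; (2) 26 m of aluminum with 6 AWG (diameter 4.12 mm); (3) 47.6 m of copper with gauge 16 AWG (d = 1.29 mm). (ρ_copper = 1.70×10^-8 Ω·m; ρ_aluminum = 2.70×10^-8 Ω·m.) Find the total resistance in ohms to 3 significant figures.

0.897 Ω

Seg 1: A = 3.26 mm² = 3.260e-06 m²
R_1 = (1.70×10^-8)(43.1)/(3.260e-06) = 0.2248 Ω
Seg 2: A = π(4.12/2 mm)² = π(2.0600e-03 m)² = 1.333e-05 m²
R_2 = (2.70×10^-8)(26)/(1.333e-05) = 0.05266 Ω
Seg 3: A = π(1.29/2 mm)² = π(6.4500e-04 m)² = 1.307e-06 m²
R_3 = (1.70×10^-8)(47.6)/(1.307e-06) = 0.6191 Ω
R_total = R_1 + R_2 + R_3 = 0.897 Ω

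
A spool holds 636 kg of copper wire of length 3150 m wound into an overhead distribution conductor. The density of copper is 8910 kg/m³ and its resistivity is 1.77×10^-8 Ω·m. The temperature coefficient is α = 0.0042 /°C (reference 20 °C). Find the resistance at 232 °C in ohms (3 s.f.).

4.65 Ω

A = m/(density·L) = 636/(8910×3150) = 2.2660e-05 m²
R = ρL/A = (1.77×10^-8)(3150)/(2.2660e-05) = 2.46 Ω
R(232 °C) = 2.46 × (1 + 0.0042×212) = 4.65 Ω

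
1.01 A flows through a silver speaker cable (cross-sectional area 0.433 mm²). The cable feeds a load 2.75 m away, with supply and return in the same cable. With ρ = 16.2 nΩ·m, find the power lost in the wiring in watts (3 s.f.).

ρ = 16.2 nΩ·m = 1.62×10^-8 Ω·m
A = 0.433 mm² = 4.330e-07 m²
Total conductor length (both ways) L = 2 × 2.75 = 5.5 m
R = ρL/A = (1.62×10^-8)(5.5)/(4.330e-07) = 0.2058 Ω
P = I²R = (1.01)² × 0.2058 = 0.210 W

0.210 W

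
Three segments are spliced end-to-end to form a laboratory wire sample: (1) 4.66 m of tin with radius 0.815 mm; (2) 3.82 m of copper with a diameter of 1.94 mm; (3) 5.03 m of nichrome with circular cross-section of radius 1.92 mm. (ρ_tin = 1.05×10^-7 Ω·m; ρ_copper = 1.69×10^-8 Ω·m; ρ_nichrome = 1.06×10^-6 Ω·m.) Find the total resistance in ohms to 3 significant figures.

0.717 Ω

Seg 1: A = πr² = π(8.1500e-04 m)² = 2.087e-06 m²
R_1 = (1.05×10^-7)(4.66)/(2.087e-06) = 0.2345 Ω
Seg 2: A = π(d/2)² = π(9.7000e-04 m)² = 2.956e-06 m²
R_2 = (1.69×10^-8)(3.82)/(2.956e-06) = 0.02184 Ω
Seg 3: A = πr² = π(1.9200e-03 m)² = 1.158e-05 m²
R_3 = (1.06×10^-6)(5.03)/(1.158e-05) = 0.4604 Ω
R_total = R_1 + R_2 + R_3 = 0.717 Ω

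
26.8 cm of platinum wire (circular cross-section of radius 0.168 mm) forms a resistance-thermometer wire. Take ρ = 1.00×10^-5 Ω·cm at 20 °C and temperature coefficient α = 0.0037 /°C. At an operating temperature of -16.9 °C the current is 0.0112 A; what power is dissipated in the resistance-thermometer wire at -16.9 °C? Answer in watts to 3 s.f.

3.27×10^-5 W

ρ = 1.00×10^-5 Ω·cm = 1.00×10^-7 Ω·m
A = πr² = π(1.6800e-04 m)² = 8.867e-08 m²
R₍20₎ = ρL/A = (1.00×10^-7)(0.268)/(8.867e-08) = 0.3023 Ω
R₍-16.9₎ = R₍20₎(1 + αΔT) = 0.3023 × (1 + 0.0037×-36.9) = 0.261 Ω
P = I²R = (0.0112)² × 0.261 = 3.27×10^-5 W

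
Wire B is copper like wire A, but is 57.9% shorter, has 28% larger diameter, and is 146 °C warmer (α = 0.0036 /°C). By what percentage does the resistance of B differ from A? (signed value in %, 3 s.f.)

R ∝ ρL/d² with ρ ∝ (1+αΔT), so R_B/R_A = (1 − 57.9/100) × (1 + 28/100)⁻² × (1 + 0.0036×146)
= 0.421 × 0.6103 × 1.526 = 0.392
(R_B − R_A)/R_A = 0.392 − 1 = -60.8%

-60.8%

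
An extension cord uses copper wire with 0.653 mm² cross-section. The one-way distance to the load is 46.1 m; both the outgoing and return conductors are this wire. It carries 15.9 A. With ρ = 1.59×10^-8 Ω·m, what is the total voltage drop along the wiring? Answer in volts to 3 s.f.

A = 0.653 mm² = 6.530e-07 m²
Total conductor length (both ways) L = 2 × 46.1 = 92.2 m
R = ρL/A = (1.59×10^-8)(92.2)/(6.530e-07) = 2.245 Ω
V = IR = 15.9 × 2.245 = 35.7 V

35.7 V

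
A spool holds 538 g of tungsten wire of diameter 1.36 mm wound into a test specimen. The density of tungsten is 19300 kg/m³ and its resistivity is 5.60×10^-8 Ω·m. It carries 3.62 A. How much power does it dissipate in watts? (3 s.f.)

9.69 W

A = π(d/2)² = π(6.8000e-04 m)² = 1.4527e-06 m²
L = m/(density·A) = 0.538/(19300×1.4527e-06) = 19.19 m
R = ρL/A = (5.60×10^-8)(19.19)/(1.4527e-06) = 0.7397 Ω
P = I²R = (3.62)² × 0.7397 = 9.69 W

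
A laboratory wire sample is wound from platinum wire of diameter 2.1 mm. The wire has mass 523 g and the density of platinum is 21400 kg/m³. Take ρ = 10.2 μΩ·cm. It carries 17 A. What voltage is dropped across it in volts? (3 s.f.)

ρ = 10.2 μΩ·cm = 1.02×10^-7 Ω·m
A = π(d/2)² = π(1.0500e-03 m)² = 3.4636e-06 m²
L = m/(density·A) = 0.523/(21400×3.4636e-06) = 7.056 m
R = ρL/A = (1.02×10^-7)(7.056)/(3.4636e-06) = 0.2078 Ω
V = IR = 17 × 0.2078 = 3.53 V

3.53 V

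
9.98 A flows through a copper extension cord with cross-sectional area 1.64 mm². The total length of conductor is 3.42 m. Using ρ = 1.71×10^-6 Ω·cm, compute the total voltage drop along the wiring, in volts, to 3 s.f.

ρ = 1.71×10^-6 Ω·cm = 1.71×10^-8 Ω·m
A = 1.64 mm² = 1.640e-06 m²
R = ρL/A = (1.71×10^-8)(3.42)/(1.640e-06) = 0.03566 Ω
V = IR = 9.98 × 0.03566 = 0.356 V

0.356 V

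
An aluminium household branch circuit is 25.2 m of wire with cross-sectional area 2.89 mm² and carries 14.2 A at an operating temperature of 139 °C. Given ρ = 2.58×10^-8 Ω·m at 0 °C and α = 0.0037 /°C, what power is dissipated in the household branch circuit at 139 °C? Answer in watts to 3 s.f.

A = 2.89 mm² = 2.890e-06 m²
R₍0₎ = ρL/A = (2.58×10^-8)(25.2)/(2.890e-06) = 0.225 Ω
R₍139₎ = R₍0₎(1 + αΔT) = 0.225 × (1 + 0.0037×139) = 0.3407 Ω
P = I²R = (14.2)² × 0.3407 = 68.7 W

68.7 W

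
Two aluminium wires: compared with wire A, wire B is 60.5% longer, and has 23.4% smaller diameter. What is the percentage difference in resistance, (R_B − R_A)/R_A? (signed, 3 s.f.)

174%

R ∝ L/d², so R_B/R_A = (1 + 60.5/100) × (1 − 23.4/100)⁻²
= 1.605 × 1.704 = 2.735
(R_B − R_A)/R_A = 2.735 − 1 = 174%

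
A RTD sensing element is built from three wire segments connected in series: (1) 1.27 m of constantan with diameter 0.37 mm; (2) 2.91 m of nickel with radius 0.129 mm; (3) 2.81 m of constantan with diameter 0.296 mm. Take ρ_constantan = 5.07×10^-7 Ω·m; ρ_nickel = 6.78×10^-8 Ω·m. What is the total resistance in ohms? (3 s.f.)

Seg 1: A = π(d/2)² = π(1.8500e-04 m)² = 1.075e-07 m²
R_1 = (5.07×10^-7)(1.27)/(1.075e-07) = 5.989 Ω
Seg 2: A = πr² = π(1.2900e-04 m)² = 5.228e-08 m²
R_2 = (6.78×10^-8)(2.91)/(5.228e-08) = 3.774 Ω
Seg 3: A = π(d/2)² = π(1.4800e-04 m)² = 6.881e-08 m²
R_3 = (5.07×10^-7)(2.81)/(6.881e-08) = 20.7 Ω
R_total = R_1 + R_2 + R_3 = 30.5 Ω

30.5 Ω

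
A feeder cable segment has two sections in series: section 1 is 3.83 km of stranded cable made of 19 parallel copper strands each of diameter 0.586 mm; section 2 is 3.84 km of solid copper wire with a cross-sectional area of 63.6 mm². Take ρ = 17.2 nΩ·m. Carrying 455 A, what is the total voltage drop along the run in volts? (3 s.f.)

ρ = 17.2 nΩ·m = 1.72×10^-8 Ω·m
Section 1: A_strand = π(2.9300e-04)² = 2.697e-07 m²; R₁ = ρL/(N·A_s) = (1.72×10^-8)(3830)/(19×2.697e-07) = 12.86 Ω
Section 2: A = 63.6 mm² = 6.360e-05 m²
R₂ = (1.72×10^-8)(3840)/(6.360e-05) = 1.038 Ω
R = R₁ + R₂ = 13.89 Ω
V = IR = 455 × 13.89 = 6320 V

6320 V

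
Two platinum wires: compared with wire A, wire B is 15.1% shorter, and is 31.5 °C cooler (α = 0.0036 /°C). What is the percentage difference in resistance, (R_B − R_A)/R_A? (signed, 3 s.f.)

-24.7%

R ∝ ρL/d² with ρ ∝ (1+αΔT), so R_B/R_A = (1 − 15.1/100) × (1 − 0.0036×31.5)
= 0.849 × 0.8866 = 0.7527
(R_B − R_A)/R_A = 0.7527 − 1 = -24.7%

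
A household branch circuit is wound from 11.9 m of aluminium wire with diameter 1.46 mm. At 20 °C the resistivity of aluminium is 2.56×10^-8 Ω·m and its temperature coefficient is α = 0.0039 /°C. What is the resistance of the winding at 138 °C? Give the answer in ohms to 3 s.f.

A = π(d/2)² = π(7.3000e-04 m)² = 1.674e-06 m²
R₍20°C₎ = ρL/A = (2.56×10^-8)(11.9)/(1.674e-06) = 0.182 Ω
R = R₀(1 + αΔT) = 0.182(1 + 0.0039×118) = 0.266 Ω

0.266 Ω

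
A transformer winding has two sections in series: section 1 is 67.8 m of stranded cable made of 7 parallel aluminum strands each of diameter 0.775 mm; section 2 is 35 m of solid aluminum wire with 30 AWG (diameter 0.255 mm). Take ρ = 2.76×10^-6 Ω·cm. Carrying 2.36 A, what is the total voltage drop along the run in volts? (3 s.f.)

ρ = 2.76×10^-6 Ω·cm = 2.76×10^-8 Ω·m
Section 1: A_strand = π(3.8750e-04)² = 4.717e-07 m²; R₁ = ρL/(N·A_s) = (2.76×10^-8)(67.8)/(7×4.717e-07) = 0.5667 Ω
Section 2: A = π(0.255/2 mm)² = π(1.2750e-04 m)² = 5.107e-08 m²
R₂ = (2.76×10^-8)(35)/(5.107e-08) = 18.92 Ω
R = R₁ + R₂ = 19.48 Ω
V = IR = 2.36 × 19.48 = 46.0 V

46.0 V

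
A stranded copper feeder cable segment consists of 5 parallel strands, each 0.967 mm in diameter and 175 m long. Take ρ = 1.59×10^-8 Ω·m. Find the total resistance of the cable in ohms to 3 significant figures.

A_strand = π(4.8350e-04 m)² = 7.344e-07 m²
R_strand = ρL/A = (1.59×10^-8)(175)/(7.344e-07) = 3.789 Ω
R_total = R_strand/N = 3.789/5 = 0.758 Ω

0.758 Ω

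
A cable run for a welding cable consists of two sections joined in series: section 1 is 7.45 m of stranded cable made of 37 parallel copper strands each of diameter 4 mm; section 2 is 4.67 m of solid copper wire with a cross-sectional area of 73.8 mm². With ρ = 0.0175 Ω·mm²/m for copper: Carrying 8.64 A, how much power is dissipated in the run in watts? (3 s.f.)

ρ = 0.0175 Ω·mm²/m = 1.75×10^-8 Ω·m
Section 1: A_strand = π(2.0000e-03)² = 1.257e-05 m²; R₁ = ρL/(N·A_s) = (1.75×10^-8)(7.45)/(37×1.257e-05) = 2.804×10^-4 Ω
Section 2: A = 73.8 mm² = 7.380e-05 m²
R₂ = (1.75×10^-8)(4.67)/(7.380e-05) = 0.001107 Ω
R = R₁ + R₂ = 0.001388 Ω
P = I²R = (8.64)² × 0.001388 = 0.104 W

0.104 W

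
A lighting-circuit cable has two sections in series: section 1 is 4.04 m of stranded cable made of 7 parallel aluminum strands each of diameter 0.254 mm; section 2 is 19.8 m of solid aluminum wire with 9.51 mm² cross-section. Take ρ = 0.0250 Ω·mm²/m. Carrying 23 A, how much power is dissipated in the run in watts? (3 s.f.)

178 W

ρ = 0.0250 Ω·mm²/m = 2.50×10^-8 Ω·m
Section 1: A_strand = π(1.2700e-04)² = 5.067e-08 m²; R₁ = ρL/(N·A_s) = (2.50×10^-8)(4.04)/(7×5.067e-08) = 0.2848 Ω
Section 2: A = 9.51 mm² = 9.510e-06 m²
R₂ = (2.50×10^-8)(19.8)/(9.510e-06) = 0.05205 Ω
R = R₁ + R₂ = 0.3368 Ω
P = I²R = (23)² × 0.3368 = 178 W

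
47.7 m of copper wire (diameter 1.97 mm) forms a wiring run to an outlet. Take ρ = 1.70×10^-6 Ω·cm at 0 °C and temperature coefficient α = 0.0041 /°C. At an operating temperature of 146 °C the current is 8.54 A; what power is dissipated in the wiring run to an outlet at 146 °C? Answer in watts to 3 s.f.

31.0 W

ρ = 1.70×10^-6 Ω·cm = 1.70×10^-8 Ω·m
A = π(d/2)² = π(9.8500e-04 m)² = 3.048e-06 m²
R₍0₎ = ρL/A = (1.70×10^-8)(47.7)/(3.048e-06) = 0.266 Ω
R₍146₎ = R₍0₎(1 + αΔT) = 0.266 × (1 + 0.0041×146) = 0.4253 Ω
P = I²R = (8.54)² × 0.4253 = 31.0 W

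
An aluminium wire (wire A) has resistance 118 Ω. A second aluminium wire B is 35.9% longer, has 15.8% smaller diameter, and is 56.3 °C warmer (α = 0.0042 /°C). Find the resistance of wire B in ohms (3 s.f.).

R ∝ ρL/d² with ρ ∝ (1+αΔT), so R_B/R_A = (1 + 35.9/100) × (1 − 15.8/100)⁻² × (1 + 0.0042×56.3)
= 1.359 × 1.411 × 1.236 = 2.37
R_B = 2.37 × 118 = 280 Ω

280 Ω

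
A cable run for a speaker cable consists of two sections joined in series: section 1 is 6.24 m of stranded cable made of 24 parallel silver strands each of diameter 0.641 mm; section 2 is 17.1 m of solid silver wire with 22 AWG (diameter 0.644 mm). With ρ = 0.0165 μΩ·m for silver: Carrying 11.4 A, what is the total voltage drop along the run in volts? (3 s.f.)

ρ = 0.0165 μΩ·m = 1.65×10^-8 Ω·m
Section 1: A_strand = π(3.2050e-04)² = 3.227e-07 m²; R₁ = ρL/(N·A_s) = (1.65×10^-8)(6.24)/(24×3.227e-07) = 0.01329 Ω
Section 2: A = π(0.644/2 mm)² = π(3.2200e-04 m)² = 3.257e-07 m²
R₂ = (1.65×10^-8)(17.1)/(3.257e-07) = 0.8662 Ω
R = R₁ + R₂ = 0.8795 Ω
V = IR = 11.4 × 0.8795 = 10.0 V

10.0 V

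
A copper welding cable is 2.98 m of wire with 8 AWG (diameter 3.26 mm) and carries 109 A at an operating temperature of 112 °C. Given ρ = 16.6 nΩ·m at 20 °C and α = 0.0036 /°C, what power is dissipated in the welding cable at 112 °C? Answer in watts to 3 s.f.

ρ = 16.6 nΩ·m = 1.66×10^-8 Ω·m
A = π(3.26/2 mm)² = π(1.6300e-03 m)² = 8.347e-06 m²
R₍20₎ = ρL/A = (1.66×10^-8)(2.98)/(8.347e-06) = 0.005927 Ω
R₍112₎ = R₍20₎(1 + αΔT) = 0.005927 × (1 + 0.0036×92) = 0.007889 Ω
P = I²R = (109)² × 0.007889 = 93.7 W

93.7 W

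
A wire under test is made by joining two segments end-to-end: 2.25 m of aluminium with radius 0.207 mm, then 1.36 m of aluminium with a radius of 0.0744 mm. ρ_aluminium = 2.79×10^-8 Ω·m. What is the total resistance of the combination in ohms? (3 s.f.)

Segment 1: A = πr² = π(2.0700e-04 m)² = 1.346e-07 m²
R₁ = ρL/A = (2.79×10^-8)(2.25)/(1.346e-07) = 0.4663 Ω
Segment 2: A = πr² = π(7.4400e-05 m)² = 1.739e-08 m²
R₂ = (2.79×10^-8)(1.36)/(1.739e-08) = 2.182 Ω
R = R₁ + R₂ = 2.65 Ω

2.65 Ω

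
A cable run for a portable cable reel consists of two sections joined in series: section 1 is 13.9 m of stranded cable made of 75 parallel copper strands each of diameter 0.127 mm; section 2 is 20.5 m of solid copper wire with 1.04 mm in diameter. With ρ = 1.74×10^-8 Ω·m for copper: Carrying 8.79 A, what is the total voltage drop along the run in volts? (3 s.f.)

Section 1: A_strand = π(6.3500e-05)² = 1.267e-08 m²; R₁ = ρL/(N·A_s) = (1.74×10^-8)(13.9)/(75×1.267e-08) = 0.2546 Ω
Section 2: A = π(d/2)² = π(5.2000e-04 m)² = 8.495e-07 m²
R₂ = (1.74×10^-8)(20.5)/(8.495e-07) = 0.4199 Ω
R = R₁ + R₂ = 0.6745 Ω
V = IR = 8.79 × 0.6745 = 5.93 V

5.93 V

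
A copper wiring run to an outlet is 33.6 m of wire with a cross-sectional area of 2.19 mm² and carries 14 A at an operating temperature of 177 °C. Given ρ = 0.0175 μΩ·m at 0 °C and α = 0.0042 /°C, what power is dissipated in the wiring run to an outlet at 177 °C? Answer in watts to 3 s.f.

ρ = 0.0175 μΩ·m = 1.75×10^-8 Ω·m
A = 2.19 mm² = 2.190e-06 m²
R₍0₎ = ρL/A = (1.75×10^-8)(33.6)/(2.190e-06) = 0.2685 Ω
R₍177₎ = R₍0₎(1 + αΔT) = 0.2685 × (1 + 0.0042×177) = 0.4681 Ω
P = I²R = (14)² × 0.4681 = 91.7 W

91.7 W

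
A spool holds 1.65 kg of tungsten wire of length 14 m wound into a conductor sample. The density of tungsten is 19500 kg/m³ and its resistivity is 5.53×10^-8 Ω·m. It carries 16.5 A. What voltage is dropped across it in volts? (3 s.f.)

2.11 V

A = m/(density·L) = 1.65/(19500×14) = 6.0440e-06 m²
R = ρL/A = (5.53×10^-8)(14)/(6.0440e-06) = 0.1281 Ω
V = IR = 16.5 × 0.1281 = 2.11 V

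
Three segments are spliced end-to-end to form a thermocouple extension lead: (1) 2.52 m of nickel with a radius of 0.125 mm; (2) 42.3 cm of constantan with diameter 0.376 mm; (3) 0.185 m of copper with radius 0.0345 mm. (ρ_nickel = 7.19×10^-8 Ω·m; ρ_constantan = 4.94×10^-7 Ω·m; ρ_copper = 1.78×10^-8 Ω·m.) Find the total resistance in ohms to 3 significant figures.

Seg 1: A = πr² = π(1.2500e-04 m)² = 4.909e-08 m²
R_1 = (7.19×10^-8)(2.52)/(4.909e-08) = 3.691 Ω
Seg 2: A = π(d/2)² = π(1.8800e-04 m)² = 1.110e-07 m²
R_2 = (4.94×10^-7)(0.423)/(1.110e-07) = 1.882 Ω
Seg 3: A = πr² = π(3.4500e-05 m)² = 3.739e-09 m²
R_3 = (1.78×10^-8)(0.185)/(3.739e-09) = 0.8807 Ω
R_total = R_1 + R_2 + R_3 = 6.45 Ω

6.45 Ω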